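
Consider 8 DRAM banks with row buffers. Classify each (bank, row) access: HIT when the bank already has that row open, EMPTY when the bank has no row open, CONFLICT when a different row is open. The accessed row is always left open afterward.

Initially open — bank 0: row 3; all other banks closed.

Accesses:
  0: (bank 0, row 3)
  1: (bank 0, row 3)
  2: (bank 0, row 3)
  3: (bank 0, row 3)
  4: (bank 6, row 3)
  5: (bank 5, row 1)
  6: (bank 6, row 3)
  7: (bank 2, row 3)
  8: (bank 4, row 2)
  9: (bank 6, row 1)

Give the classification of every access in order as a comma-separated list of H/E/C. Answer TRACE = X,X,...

step 0: bank0 3->3 [HIT]
step 1: bank0 3->3 [HIT]
step 2: bank0 3->3 [HIT]
step 3: bank0 3->3 [HIT]
step 4: bank6 None->3 [EMPTY]
step 5: bank5 None->1 [EMPTY]
step 6: bank6 3->3 [HIT]
step 7: bank2 None->3 [EMPTY]
step 8: bank4 None->2 [EMPTY]
step 9: bank6 3->1 [CONFLICT]

TRACE = H,H,H,H,E,E,H,E,E,C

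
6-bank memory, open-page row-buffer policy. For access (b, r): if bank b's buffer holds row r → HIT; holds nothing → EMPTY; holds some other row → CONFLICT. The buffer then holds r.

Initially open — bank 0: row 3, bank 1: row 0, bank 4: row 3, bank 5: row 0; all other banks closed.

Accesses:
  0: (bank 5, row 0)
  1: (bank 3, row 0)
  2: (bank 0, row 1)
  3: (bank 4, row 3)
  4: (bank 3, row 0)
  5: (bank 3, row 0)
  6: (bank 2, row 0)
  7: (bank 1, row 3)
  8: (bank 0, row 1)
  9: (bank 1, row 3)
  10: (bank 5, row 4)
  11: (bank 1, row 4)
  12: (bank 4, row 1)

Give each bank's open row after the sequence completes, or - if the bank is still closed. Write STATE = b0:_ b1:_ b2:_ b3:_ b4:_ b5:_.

STATE = b0:1 b1:4 b2:0 b3:0 b4:1 b5:4

#0 (5,0) H  (was 0)
#1 (3,0) E
#2 (0,1) C  (was 3)
#3 (4,3) H  (was 3)
#4 (3,0) H  (was 0)
#5 (3,0) H  (was 0)
#6 (2,0) E
#7 (1,3) C  (was 0)
#8 (0,1) H  (was 1)
#9 (1,3) H  (was 3)
#10 (5,4) C  (was 0)
#11 (1,4) C  (was 3)
#12 (4,1) C  (was 3)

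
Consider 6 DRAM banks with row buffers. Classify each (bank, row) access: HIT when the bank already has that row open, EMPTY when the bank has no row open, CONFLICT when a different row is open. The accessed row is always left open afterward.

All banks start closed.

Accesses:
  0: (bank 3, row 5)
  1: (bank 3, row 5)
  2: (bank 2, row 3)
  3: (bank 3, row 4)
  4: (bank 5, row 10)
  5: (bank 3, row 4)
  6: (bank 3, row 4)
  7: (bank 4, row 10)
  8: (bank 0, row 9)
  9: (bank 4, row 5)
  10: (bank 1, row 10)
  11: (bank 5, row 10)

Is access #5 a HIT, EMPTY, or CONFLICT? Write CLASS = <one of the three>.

0: bank 3 row 5 — prev None → EMPTY
1: bank 3 row 5 — prev 5 → HIT
2: bank 2 row 3 — prev None → EMPTY
3: bank 3 row 4 — prev 5 → CONFLICT
4: bank 5 row 10 — prev None → EMPTY
5: bank 3 row 4 — prev 4 → HIT
6: bank 3 row 4 — prev 4 → HIT
7: bank 4 row 10 — prev None → EMPTY
8: bank 0 row 9 — prev None → EMPTY
9: bank 4 row 5 — prev 10 → CONFLICT
10: bank 1 row 10 — prev None → EMPTY
11: bank 5 row 10 — prev 10 → HIT

CLASS = HIT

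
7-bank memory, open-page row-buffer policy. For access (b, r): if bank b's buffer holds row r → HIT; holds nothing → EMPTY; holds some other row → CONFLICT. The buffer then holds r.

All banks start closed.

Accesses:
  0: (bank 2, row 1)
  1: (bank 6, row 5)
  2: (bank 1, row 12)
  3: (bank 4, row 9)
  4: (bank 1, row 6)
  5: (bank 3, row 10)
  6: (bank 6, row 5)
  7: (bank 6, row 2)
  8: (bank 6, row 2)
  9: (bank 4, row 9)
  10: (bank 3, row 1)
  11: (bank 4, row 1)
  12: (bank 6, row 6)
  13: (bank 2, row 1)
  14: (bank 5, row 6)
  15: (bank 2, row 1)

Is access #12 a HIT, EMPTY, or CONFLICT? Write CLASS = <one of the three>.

0: bank 2 row 1 — prev None → EMPTY
1: bank 6 row 5 — prev None → EMPTY
2: bank 1 row 12 — prev None → EMPTY
3: bank 4 row 9 — prev None → EMPTY
4: bank 1 row 6 — prev 12 → CONFLICT
5: bank 3 row 10 — prev None → EMPTY
6: bank 6 row 5 — prev 5 → HIT
7: bank 6 row 2 — prev 5 → CONFLICT
8: bank 6 row 2 — prev 2 → HIT
9: bank 4 row 9 — prev 9 → HIT
10: bank 3 row 1 — prev 10 → CONFLICT
11: bank 4 row 1 — prev 9 → CONFLICT
12: bank 6 row 6 — prev 2 → CONFLICT
13: bank 2 row 1 — prev 1 → HIT
14: bank 5 row 6 — prev None → EMPTY
15: bank 2 row 1 — prev 1 → HIT

CLASS = CONFLICT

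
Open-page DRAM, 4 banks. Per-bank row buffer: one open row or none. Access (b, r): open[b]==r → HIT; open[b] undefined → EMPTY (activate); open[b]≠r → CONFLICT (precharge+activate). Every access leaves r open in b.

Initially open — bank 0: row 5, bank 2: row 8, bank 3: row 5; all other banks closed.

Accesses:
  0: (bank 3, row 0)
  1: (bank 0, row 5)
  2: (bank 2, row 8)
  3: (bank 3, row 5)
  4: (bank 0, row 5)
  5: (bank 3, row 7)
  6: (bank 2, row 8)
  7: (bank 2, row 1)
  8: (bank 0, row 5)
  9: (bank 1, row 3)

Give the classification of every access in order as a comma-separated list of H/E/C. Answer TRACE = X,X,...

TRACE = C,H,H,C,H,C,H,C,H,E

#0 (3,0) C  (was 5)
#1 (0,5) H  (was 5)
#2 (2,8) H  (was 8)
#3 (3,5) C  (was 0)
#4 (0,5) H  (was 5)
#5 (3,7) C  (was 5)
#6 (2,8) H  (was 8)
#7 (2,1) C  (was 8)
#8 (0,5) H  (was 5)
#9 (1,3) E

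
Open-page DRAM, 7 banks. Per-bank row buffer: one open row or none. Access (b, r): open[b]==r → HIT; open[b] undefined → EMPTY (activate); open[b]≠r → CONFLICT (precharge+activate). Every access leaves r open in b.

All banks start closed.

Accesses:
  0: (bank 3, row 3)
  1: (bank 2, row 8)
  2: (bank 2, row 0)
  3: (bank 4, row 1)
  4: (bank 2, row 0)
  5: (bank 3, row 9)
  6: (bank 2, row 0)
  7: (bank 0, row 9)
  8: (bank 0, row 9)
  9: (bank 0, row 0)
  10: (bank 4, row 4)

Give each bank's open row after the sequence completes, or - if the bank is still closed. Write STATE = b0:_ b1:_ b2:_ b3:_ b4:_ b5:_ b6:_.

step 0: bank3 None->3 [EMPTY]
step 1: bank2 None->8 [EMPTY]
step 2: bank2 8->0 [CONFLICT]
step 3: bank4 None->1 [EMPTY]
step 4: bank2 0->0 [HIT]
step 5: bank3 3->9 [CONFLICT]
step 6: bank2 0->0 [HIT]
step 7: bank0 None->9 [EMPTY]
step 8: bank0 9->9 [HIT]
step 9: bank0 9->0 [CONFLICT]
step 10: bank4 1->4 [CONFLICT]

STATE = b0:0 b1:- b2:0 b3:9 b4:4 b5:- b6:-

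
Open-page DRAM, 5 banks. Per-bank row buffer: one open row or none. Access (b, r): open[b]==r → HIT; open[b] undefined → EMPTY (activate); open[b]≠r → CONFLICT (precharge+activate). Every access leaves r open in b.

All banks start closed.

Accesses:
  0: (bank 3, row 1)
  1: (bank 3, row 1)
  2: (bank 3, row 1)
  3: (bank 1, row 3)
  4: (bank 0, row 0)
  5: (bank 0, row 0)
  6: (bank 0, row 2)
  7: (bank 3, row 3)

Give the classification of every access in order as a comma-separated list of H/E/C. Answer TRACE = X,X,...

TRACE = E,H,H,E,E,H,C,C

0: bank 3 row 1 — prev None → EMPTY
1: bank 3 row 1 — prev 1 → HIT
2: bank 3 row 1 — prev 1 → HIT
3: bank 1 row 3 — prev None → EMPTY
4: bank 0 row 0 — prev None → EMPTY
5: bank 0 row 0 — prev 0 → HIT
6: bank 0 row 2 — prev 0 → CONFLICT
7: bank 3 row 3 — prev 1 → CONFLICT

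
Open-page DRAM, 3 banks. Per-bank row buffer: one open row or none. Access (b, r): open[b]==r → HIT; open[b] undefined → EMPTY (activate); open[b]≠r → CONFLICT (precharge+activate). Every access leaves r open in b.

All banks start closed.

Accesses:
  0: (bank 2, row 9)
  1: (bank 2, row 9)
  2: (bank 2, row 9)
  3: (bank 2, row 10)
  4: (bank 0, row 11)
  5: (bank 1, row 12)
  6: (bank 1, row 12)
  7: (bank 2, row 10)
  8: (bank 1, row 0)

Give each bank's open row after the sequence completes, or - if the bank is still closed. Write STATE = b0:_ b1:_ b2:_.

STATE = b0:11 b1:0 b2:10

0: bank 2 row 9 — prev None → EMPTY
1: bank 2 row 9 — prev 9 → HIT
2: bank 2 row 9 — prev 9 → HIT
3: bank 2 row 10 — prev 9 → CONFLICT
4: bank 0 row 11 — prev None → EMPTY
5: bank 1 row 12 — prev None → EMPTY
6: bank 1 row 12 — prev 12 → HIT
7: bank 2 row 10 — prev 10 → HIT
8: bank 1 row 0 — prev 12 → CONFLICT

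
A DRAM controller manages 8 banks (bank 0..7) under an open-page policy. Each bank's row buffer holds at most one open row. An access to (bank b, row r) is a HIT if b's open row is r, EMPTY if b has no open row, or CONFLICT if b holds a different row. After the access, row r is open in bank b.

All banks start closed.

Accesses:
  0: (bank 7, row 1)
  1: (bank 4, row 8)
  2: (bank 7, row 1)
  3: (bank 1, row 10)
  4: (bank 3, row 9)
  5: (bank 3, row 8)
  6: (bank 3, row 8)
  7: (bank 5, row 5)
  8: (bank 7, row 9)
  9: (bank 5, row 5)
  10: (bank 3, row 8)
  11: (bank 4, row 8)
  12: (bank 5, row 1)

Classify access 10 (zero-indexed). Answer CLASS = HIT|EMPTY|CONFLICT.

CLASS = HIT

step 0: bank7 None->1 [EMPTY]
step 1: bank4 None->8 [EMPTY]
step 2: bank7 1->1 [HIT]
step 3: bank1 None->10 [EMPTY]
step 4: bank3 None->9 [EMPTY]
step 5: bank3 9->8 [CONFLICT]
step 6: bank3 8->8 [HIT]
step 7: bank5 None->5 [EMPTY]
step 8: bank7 1->9 [CONFLICT]
step 9: bank5 5->5 [HIT]
step 10: bank3 8->8 [HIT]
step 11: bank4 8->8 [HIT]
step 12: bank5 5->1 [CONFLICT]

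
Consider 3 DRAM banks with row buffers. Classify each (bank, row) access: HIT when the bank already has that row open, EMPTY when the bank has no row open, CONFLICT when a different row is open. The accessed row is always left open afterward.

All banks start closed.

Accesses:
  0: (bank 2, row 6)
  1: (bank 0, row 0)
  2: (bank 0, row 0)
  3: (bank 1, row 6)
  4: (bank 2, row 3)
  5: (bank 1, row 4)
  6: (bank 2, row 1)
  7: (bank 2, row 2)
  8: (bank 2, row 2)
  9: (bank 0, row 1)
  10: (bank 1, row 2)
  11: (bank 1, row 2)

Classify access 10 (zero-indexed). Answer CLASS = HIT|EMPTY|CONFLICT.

  [0] b2 r6: no row ⇒ E
  [1] b0 r0: no row ⇒ E
  [2] b0 r0: had r0 ⇒ H
  [3] b1 r6: no row ⇒ E
  [4] b2 r3: had r6 ⇒ C
  [5] b1 r4: had r6 ⇒ C
  [6] b2 r1: had r3 ⇒ C
  [7] b2 r2: had r1 ⇒ C
  [8] b2 r2: had r2 ⇒ H
  [9] b0 r1: had r0 ⇒ C
  [10] b1 r2: had r4 ⇒ C
  [11] b1 r2: had r2 ⇒ H

CLASS = CONFLICT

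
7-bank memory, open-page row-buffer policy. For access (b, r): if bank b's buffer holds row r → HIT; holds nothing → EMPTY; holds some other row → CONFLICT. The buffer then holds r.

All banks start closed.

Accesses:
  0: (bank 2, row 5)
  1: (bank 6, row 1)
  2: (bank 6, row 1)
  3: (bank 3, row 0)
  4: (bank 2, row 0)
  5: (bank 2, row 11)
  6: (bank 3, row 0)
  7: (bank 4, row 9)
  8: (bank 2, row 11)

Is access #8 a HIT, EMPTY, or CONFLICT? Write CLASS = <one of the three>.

  [0] b2 r5: no row ⇒ E
  [1] b6 r1: no row ⇒ E
  [2] b6 r1: had r1 ⇒ H
  [3] b3 r0: no row ⇒ E
  [4] b2 r0: had r5 ⇒ C
  [5] b2 r11: had r0 ⇒ C
  [6] b3 r0: had r0 ⇒ H
  [7] b4 r9: no row ⇒ E
  [8] b2 r11: had r11 ⇒ H

CLASS = HIT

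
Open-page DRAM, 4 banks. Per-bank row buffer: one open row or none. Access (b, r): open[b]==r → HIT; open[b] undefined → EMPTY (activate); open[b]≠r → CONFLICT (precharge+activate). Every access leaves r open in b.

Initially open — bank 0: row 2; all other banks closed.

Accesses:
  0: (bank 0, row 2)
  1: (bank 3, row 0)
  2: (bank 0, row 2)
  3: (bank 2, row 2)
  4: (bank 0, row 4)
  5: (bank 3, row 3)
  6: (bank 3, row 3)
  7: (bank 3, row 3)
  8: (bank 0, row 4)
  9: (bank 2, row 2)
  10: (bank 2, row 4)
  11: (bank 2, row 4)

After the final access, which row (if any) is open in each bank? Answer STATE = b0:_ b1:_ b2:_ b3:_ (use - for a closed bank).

STATE = b0:4 b1:- b2:4 b3:3

  [0] b0 r2: had r2 ⇒ H
  [1] b3 r0: no row ⇒ E
  [2] b0 r2: had r2 ⇒ H
  [3] b2 r2: no row ⇒ E
  [4] b0 r4: had r2 ⇒ C
  [5] b3 r3: had r0 ⇒ C
  [6] b3 r3: had r3 ⇒ H
  [7] b3 r3: had r3 ⇒ H
  [8] b0 r4: had r4 ⇒ H
  [9] b2 r2: had r2 ⇒ H
  [10] b2 r4: had r2 ⇒ C
  [11] b2 r4: had r4 ⇒ H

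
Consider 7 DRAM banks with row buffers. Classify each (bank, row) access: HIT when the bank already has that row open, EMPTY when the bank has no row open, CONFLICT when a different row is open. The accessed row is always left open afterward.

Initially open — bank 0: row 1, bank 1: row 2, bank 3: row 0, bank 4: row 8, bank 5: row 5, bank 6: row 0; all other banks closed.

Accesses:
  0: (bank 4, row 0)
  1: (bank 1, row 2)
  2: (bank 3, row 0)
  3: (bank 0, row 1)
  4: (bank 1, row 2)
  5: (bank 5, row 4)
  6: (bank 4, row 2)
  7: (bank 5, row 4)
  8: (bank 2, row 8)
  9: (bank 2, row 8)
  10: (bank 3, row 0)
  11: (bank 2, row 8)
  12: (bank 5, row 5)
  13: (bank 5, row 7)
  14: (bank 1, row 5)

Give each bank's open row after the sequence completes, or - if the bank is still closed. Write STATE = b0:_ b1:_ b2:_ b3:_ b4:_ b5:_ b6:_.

STATE = b0:1 b1:5 b2:8 b3:0 b4:2 b5:7 b6:0

step 0: bank4 8->0 [CONFLICT]
step 1: bank1 2->2 [HIT]
step 2: bank3 0->0 [HIT]
step 3: bank0 1->1 [HIT]
step 4: bank1 2->2 [HIT]
step 5: bank5 5->4 [CONFLICT]
step 6: bank4 0->2 [CONFLICT]
step 7: bank5 4->4 [HIT]
step 8: bank2 None->8 [EMPTY]
step 9: bank2 8->8 [HIT]
step 10: bank3 0->0 [HIT]
step 11: bank2 8->8 [HIT]
step 12: bank5 4->5 [CONFLICT]
step 13: bank5 5->7 [CONFLICT]
step 14: bank1 2->5 [CONFLICT]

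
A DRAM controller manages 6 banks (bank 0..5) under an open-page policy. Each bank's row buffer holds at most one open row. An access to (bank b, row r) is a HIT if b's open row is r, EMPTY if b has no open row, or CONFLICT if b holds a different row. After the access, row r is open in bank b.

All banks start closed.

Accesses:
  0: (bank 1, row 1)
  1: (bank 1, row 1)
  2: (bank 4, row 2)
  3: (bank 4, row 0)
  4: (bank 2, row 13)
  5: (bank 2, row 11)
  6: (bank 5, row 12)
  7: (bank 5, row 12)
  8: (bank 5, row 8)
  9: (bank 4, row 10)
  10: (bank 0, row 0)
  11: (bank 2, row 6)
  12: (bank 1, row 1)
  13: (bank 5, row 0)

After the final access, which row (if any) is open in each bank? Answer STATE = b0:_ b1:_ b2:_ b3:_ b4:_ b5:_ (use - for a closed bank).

STATE = b0:0 b1:1 b2:6 b3:- b4:10 b5:0

step 0: bank1 None->1 [EMPTY]
step 1: bank1 1->1 [HIT]
step 2: bank4 None->2 [EMPTY]
step 3: bank4 2->0 [CONFLICT]
step 4: bank2 None->13 [EMPTY]
step 5: bank2 13->11 [CONFLICT]
step 6: bank5 None->12 [EMPTY]
step 7: bank5 12->12 [HIT]
step 8: bank5 12->8 [CONFLICT]
step 9: bank4 0->10 [CONFLICT]
step 10: bank0 None->0 [EMPTY]
step 11: bank2 11->6 [CONFLICT]
step 12: bank1 1->1 [HIT]
step 13: bank5 8->0 [CONFLICT]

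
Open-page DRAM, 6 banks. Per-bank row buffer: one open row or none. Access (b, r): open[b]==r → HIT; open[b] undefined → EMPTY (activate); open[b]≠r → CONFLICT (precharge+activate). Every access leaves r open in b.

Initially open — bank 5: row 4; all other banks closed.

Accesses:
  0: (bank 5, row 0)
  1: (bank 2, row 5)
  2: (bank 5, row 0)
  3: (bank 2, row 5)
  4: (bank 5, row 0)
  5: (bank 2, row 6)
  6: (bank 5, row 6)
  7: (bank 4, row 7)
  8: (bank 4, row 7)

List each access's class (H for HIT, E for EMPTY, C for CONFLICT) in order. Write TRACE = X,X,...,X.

0: bank 5 row 0 — prev 4 → CONFLICT
1: bank 2 row 5 — prev None → EMPTY
2: bank 5 row 0 — prev 0 → HIT
3: bank 2 row 5 — prev 5 → HIT
4: bank 5 row 0 — prev 0 → HIT
5: bank 2 row 6 — prev 5 → CONFLICT
6: bank 5 row 6 — prev 0 → CONFLICT
7: bank 4 row 7 — prev None → EMPTY
8: bank 4 row 7 — prev 7 → HIT

TRACE = C,E,H,H,H,C,C,E,H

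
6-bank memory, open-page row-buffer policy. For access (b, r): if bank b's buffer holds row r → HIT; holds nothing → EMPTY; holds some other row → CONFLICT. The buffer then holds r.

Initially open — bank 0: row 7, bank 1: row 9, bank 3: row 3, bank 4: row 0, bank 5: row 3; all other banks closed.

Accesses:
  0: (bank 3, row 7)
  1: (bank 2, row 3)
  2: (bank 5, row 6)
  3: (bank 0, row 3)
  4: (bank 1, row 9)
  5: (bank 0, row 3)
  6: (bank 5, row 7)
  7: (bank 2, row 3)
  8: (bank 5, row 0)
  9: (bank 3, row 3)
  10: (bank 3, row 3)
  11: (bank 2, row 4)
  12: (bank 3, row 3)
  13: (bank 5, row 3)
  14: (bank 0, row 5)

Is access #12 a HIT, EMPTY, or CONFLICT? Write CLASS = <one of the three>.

CLASS = HIT

#0 (3,7) C  (was 3)
#1 (2,3) E
#2 (5,6) C  (was 3)
#3 (0,3) C  (was 7)
#4 (1,9) H  (was 9)
#5 (0,3) H  (was 3)
#6 (5,7) C  (was 6)
#7 (2,3) H  (was 3)
#8 (5,0) C  (was 7)
#9 (3,3) C  (was 7)
#10 (3,3) H  (was 3)
#11 (2,4) C  (was 3)
#12 (3,3) H  (was 3)
#13 (5,3) C  (was 0)
#14 (0,5) C  (was 3)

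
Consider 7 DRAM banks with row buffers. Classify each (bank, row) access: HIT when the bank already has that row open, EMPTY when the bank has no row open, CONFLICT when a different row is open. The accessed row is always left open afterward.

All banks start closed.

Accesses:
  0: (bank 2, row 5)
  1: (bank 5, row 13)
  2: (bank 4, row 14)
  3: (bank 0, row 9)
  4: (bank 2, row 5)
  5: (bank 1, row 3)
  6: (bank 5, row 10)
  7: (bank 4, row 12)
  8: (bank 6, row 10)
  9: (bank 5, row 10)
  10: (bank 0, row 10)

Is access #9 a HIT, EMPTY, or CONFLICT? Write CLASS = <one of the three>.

CLASS = HIT

0: bank 2 row 5 — prev None → EMPTY
1: bank 5 row 13 — prev None → EMPTY
2: bank 4 row 14 — prev None → EMPTY
3: bank 0 row 9 — prev None → EMPTY
4: bank 2 row 5 — prev 5 → HIT
5: bank 1 row 3 — prev None → EMPTY
6: bank 5 row 10 — prev 13 → CONFLICT
7: bank 4 row 12 — prev 14 → CONFLICT
8: bank 6 row 10 — prev None → EMPTY
9: bank 5 row 10 — prev 10 → HIT
10: bank 0 row 10 — prev 9 → CONFLICT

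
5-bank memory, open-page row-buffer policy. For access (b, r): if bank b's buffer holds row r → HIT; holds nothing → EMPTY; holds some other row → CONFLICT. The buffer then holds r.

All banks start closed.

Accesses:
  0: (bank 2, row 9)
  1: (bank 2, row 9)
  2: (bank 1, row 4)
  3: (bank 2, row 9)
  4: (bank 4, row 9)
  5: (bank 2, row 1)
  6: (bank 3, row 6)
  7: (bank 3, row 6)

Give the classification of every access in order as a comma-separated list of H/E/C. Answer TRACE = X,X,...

#0 (2,9) E
#1 (2,9) H  (was 9)
#2 (1,4) E
#3 (2,9) H  (was 9)
#4 (4,9) E
#5 (2,1) C  (was 9)
#6 (3,6) E
#7 (3,6) H  (was 6)

TRACE = E,H,E,H,E,C,E,H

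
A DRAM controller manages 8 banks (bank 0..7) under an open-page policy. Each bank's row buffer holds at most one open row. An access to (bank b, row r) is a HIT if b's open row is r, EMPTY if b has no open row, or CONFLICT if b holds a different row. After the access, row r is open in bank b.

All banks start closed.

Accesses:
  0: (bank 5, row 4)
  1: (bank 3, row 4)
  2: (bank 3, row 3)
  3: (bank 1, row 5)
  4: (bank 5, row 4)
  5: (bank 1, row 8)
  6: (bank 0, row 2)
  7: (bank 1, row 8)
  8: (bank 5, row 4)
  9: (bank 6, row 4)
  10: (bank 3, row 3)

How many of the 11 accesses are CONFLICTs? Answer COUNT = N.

COUNT = 2

#0 (5,4) E
#1 (3,4) E
#2 (3,3) C  (was 4)
#3 (1,5) E
#4 (5,4) H  (was 4)
#5 (1,8) C  (was 5)
#6 (0,2) E
#7 (1,8) H  (was 8)
#8 (5,4) H  (was 4)
#9 (6,4) E
#10 (3,3) H  (was 3)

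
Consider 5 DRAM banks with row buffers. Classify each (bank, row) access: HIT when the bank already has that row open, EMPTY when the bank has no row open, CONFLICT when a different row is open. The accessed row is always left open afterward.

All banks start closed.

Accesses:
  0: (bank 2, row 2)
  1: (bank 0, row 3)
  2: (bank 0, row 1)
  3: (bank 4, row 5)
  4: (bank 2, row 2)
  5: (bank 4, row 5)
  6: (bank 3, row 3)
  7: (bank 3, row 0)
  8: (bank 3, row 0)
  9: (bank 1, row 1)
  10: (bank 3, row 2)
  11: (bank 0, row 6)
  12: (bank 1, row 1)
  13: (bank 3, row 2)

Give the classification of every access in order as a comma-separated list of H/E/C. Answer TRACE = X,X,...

TRACE = E,E,C,E,H,H,E,C,H,E,C,C,H,H

  [0] b2 r2: no row ⇒ E
  [1] b0 r3: no row ⇒ E
  [2] b0 r1: had r3 ⇒ C
  [3] b4 r5: no row ⇒ E
  [4] b2 r2: had r2 ⇒ H
  [5] b4 r5: had r5 ⇒ H
  [6] b3 r3: no row ⇒ E
  [7] b3 r0: had r3 ⇒ C
  [8] b3 r0: had r0 ⇒ H
  [9] b1 r1: no row ⇒ E
  [10] b3 r2: had r0 ⇒ C
  [11] b0 r6: had r1 ⇒ C
  [12] b1 r1: had r1 ⇒ H
  [13] b3 r2: had r2 ⇒ H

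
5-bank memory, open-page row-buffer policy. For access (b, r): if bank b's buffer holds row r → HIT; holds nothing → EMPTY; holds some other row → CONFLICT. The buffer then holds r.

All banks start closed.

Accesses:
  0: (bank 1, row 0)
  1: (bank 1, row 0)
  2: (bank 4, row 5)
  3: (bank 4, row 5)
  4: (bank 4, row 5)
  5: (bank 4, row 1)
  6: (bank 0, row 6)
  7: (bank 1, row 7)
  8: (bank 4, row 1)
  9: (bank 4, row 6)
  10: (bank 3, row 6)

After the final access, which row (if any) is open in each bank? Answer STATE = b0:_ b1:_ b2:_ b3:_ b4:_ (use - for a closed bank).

  [0] b1 r0: no row ⇒ E
  [1] b1 r0: had r0 ⇒ H
  [2] b4 r5: no row ⇒ E
  [3] b4 r5: had r5 ⇒ H
  [4] b4 r5: had r5 ⇒ H
  [5] b4 r1: had r5 ⇒ C
  [6] b0 r6: no row ⇒ E
  [7] b1 r7: had r0 ⇒ C
  [8] b4 r1: had r1 ⇒ H
  [9] b4 r6: had r1 ⇒ C
  [10] b3 r6: no row ⇒ E

STATE = b0:6 b1:7 b2:- b3:6 b4:6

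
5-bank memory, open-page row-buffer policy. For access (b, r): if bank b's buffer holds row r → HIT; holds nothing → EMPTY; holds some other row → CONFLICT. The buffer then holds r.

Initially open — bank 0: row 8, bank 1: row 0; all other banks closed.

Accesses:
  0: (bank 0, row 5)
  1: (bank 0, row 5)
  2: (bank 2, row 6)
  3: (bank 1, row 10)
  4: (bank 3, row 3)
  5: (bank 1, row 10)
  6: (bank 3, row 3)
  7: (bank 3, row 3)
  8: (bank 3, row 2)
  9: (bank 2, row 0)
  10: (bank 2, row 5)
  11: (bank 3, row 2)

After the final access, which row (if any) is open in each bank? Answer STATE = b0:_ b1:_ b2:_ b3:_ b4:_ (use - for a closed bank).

STATE = b0:5 b1:10 b2:5 b3:2 b4:-

  [0] b0 r5: had r8 ⇒ C
  [1] b0 r5: had r5 ⇒ H
  [2] b2 r6: no row ⇒ E
  [3] b1 r10: had r0 ⇒ C
  [4] b3 r3: no row ⇒ E
  [5] b1 r10: had r10 ⇒ H
  [6] b3 r3: had r3 ⇒ H
  [7] b3 r3: had r3 ⇒ H
  [8] b3 r2: had r3 ⇒ C
  [9] b2 r0: had r6 ⇒ C
  [10] b2 r5: had r0 ⇒ C
  [11] b3 r2: had r2 ⇒ H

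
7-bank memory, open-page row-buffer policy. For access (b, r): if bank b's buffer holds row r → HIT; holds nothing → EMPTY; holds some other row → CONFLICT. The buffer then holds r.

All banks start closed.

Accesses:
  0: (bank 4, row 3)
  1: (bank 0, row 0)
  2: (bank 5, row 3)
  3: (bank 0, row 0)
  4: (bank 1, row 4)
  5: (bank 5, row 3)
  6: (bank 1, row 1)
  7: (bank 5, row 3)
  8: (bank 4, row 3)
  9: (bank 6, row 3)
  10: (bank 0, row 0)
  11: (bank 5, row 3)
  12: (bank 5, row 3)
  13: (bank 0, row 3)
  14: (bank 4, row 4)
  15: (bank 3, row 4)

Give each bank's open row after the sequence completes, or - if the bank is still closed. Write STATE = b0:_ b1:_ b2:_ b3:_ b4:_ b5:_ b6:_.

STATE = b0:3 b1:1 b2:- b3:4 b4:4 b5:3 b6:3

step 0: bank4 None->3 [EMPTY]
step 1: bank0 None->0 [EMPTY]
step 2: bank5 None->3 [EMPTY]
step 3: bank0 0->0 [HIT]
step 4: bank1 None->4 [EMPTY]
step 5: bank5 3->3 [HIT]
step 6: bank1 4->1 [CONFLICT]
step 7: bank5 3->3 [HIT]
step 8: bank4 3->3 [HIT]
step 9: bank6 None->3 [EMPTY]
step 10: bank0 0->0 [HIT]
step 11: bank5 3->3 [HIT]
step 12: bank5 3->3 [HIT]
step 13: bank0 0->3 [CONFLICT]
step 14: bank4 3->4 [CONFLICT]
step 15: bank3 None->4 [EMPTY]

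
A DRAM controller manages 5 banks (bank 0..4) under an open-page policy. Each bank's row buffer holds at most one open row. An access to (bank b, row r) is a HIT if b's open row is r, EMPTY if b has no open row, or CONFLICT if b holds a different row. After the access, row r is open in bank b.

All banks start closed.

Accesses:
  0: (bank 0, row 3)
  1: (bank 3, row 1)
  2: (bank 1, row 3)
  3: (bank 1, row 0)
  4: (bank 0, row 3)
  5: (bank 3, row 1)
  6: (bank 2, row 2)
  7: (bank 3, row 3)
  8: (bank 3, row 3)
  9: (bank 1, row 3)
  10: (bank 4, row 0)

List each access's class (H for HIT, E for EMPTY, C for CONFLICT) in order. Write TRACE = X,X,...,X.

TRACE = E,E,E,C,H,H,E,C,H,C,E

0: bank 0 row 3 — prev None → EMPTY
1: bank 3 row 1 — prev None → EMPTY
2: bank 1 row 3 — prev None → EMPTY
3: bank 1 row 0 — prev 3 → CONFLICT
4: bank 0 row 3 — prev 3 → HIT
5: bank 3 row 1 — prev 1 → HIT
6: bank 2 row 2 — prev None → EMPTY
7: bank 3 row 3 — prev 1 → CONFLICT
8: bank 3 row 3 — prev 3 → HIT
9: bank 1 row 3 — prev 0 → CONFLICT
10: bank 4 row 0 — prev None → EMPTY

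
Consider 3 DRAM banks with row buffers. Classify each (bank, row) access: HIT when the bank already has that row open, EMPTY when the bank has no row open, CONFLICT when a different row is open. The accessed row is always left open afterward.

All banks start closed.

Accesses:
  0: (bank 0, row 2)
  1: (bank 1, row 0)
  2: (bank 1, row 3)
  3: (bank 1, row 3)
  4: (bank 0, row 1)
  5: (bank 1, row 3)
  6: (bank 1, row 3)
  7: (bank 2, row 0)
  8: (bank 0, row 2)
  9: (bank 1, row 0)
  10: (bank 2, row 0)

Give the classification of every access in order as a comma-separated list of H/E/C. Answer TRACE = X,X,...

0: bank 0 row 2 — prev None → EMPTY
1: bank 1 row 0 — prev None → EMPTY
2: bank 1 row 3 — prev 0 → CONFLICT
3: bank 1 row 3 — prev 3 → HIT
4: bank 0 row 1 — prev 2 → CONFLICT
5: bank 1 row 3 — prev 3 → HIT
6: bank 1 row 3 — prev 3 → HIT
7: bank 2 row 0 — prev None → EMPTY
8: bank 0 row 2 — prev 1 → CONFLICT
9: bank 1 row 0 — prev 3 → CONFLICT
10: bank 2 row 0 — prev 0 → HIT

TRACE = E,E,C,H,C,H,H,E,C,C,H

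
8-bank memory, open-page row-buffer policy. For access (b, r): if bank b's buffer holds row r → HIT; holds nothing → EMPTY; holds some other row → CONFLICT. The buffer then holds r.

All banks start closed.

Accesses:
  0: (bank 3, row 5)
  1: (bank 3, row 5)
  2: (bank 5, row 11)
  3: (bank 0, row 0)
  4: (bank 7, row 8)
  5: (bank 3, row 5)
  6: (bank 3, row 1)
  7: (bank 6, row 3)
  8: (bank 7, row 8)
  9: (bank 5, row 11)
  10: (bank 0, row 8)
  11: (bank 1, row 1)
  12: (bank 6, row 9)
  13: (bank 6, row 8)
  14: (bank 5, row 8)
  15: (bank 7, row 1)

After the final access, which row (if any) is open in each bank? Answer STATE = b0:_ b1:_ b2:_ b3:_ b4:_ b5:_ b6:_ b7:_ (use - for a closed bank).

0: bank 3 row 5 — prev None → EMPTY
1: bank 3 row 5 — prev 5 → HIT
2: bank 5 row 11 — prev None → EMPTY
3: bank 0 row 0 — prev None → EMPTY
4: bank 7 row 8 — prev None → EMPTY
5: bank 3 row 5 — prev 5 → HIT
6: bank 3 row 1 — prev 5 → CONFLICT
7: bank 6 row 3 — prev None → EMPTY
8: bank 7 row 8 — prev 8 → HIT
9: bank 5 row 11 — prev 11 → HIT
10: bank 0 row 8 — prev 0 → CONFLICT
11: bank 1 row 1 — prev None → EMPTY
12: bank 6 row 9 — prev 3 → CONFLICT
13: bank 6 row 8 — prev 9 → CONFLICT
14: bank 5 row 8 — prev 11 → CONFLICT
15: bank 7 row 1 — prev 8 → CONFLICT

STATE = b0:8 b1:1 b2:- b3:1 b4:- b5:8 b6:8 b7:1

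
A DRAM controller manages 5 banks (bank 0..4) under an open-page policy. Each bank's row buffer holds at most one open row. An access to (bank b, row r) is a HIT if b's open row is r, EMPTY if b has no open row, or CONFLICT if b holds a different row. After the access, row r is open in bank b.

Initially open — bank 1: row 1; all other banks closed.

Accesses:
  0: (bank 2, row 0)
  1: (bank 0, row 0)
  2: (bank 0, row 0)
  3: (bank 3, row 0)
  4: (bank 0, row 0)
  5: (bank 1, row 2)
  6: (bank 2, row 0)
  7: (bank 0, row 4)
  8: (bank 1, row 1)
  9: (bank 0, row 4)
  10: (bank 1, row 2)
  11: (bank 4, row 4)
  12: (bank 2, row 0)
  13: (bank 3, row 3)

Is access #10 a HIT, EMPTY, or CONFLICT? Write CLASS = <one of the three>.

CLASS = CONFLICT

#0 (2,0) E
#1 (0,0) E
#2 (0,0) H  (was 0)
#3 (3,0) E
#4 (0,0) H  (was 0)
#5 (1,2) C  (was 1)
#6 (2,0) H  (was 0)
#7 (0,4) C  (was 0)
#8 (1,1) C  (was 2)
#9 (0,4) H  (was 4)
#10 (1,2) C  (was 1)
#11 (4,4) E
#12 (2,0) H  (was 0)
#13 (3,3) C  (was 0)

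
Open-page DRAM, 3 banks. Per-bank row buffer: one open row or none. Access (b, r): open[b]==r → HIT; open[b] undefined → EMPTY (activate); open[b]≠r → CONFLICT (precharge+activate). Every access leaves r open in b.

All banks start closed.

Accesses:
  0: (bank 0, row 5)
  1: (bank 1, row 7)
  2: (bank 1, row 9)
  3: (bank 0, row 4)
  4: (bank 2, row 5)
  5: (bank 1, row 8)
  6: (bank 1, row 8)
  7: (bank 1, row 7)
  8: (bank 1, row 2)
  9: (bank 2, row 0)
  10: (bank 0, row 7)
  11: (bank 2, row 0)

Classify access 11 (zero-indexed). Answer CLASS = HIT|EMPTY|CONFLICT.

CLASS = HIT

  [0] b0 r5: no row ⇒ E
  [1] b1 r7: no row ⇒ E
  [2] b1 r9: had r7 ⇒ C
  [3] b0 r4: had r5 ⇒ C
  [4] b2 r5: no row ⇒ E
  [5] b1 r8: had r9 ⇒ C
  [6] b1 r8: had r8 ⇒ H
  [7] b1 r7: had r8 ⇒ C
  [8] b1 r2: had r7 ⇒ C
  [9] b2 r0: had r5 ⇒ C
  [10] b0 r7: had r4 ⇒ C
  [11] b2 r0: had r0 ⇒ H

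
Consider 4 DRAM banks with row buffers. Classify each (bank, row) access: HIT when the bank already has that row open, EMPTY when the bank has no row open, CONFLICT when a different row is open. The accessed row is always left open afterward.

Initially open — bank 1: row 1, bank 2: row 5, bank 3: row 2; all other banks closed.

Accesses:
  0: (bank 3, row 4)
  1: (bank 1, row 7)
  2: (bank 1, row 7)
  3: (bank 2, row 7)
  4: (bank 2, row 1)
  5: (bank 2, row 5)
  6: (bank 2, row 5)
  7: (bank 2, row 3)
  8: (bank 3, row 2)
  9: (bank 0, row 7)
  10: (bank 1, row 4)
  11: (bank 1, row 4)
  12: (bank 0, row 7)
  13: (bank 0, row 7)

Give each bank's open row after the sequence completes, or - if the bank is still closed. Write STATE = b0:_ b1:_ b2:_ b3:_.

0: bank 3 row 4 — prev 2 → CONFLICT
1: bank 1 row 7 — prev 1 → CONFLICT
2: bank 1 row 7 — prev 7 → HIT
3: bank 2 row 7 — prev 5 → CONFLICT
4: bank 2 row 1 — prev 7 → CONFLICT
5: bank 2 row 5 — prev 1 → CONFLICT
6: bank 2 row 5 — prev 5 → HIT
7: bank 2 row 3 — prev 5 → CONFLICT
8: bank 3 row 2 — prev 4 → CONFLICT
9: bank 0 row 7 — prev None → EMPTY
10: bank 1 row 4 — prev 7 → CONFLICT
11: bank 1 row 4 — prev 4 → HIT
12: bank 0 row 7 — prev 7 → HIT
13: bank 0 row 7 — prev 7 → HIT

STATE = b0:7 b1:4 b2:3 b3:2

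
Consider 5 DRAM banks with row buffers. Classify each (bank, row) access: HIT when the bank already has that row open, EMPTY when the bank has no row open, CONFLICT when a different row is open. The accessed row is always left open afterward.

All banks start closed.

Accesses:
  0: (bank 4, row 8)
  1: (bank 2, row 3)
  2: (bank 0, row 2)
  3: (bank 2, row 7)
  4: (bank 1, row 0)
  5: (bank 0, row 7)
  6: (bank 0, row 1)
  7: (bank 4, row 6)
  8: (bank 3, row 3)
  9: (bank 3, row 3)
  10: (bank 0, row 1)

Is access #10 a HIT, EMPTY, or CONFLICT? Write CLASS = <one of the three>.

CLASS = HIT

#0 (4,8) E
#1 (2,3) E
#2 (0,2) E
#3 (2,7) C  (was 3)
#4 (1,0) E
#5 (0,7) C  (was 2)
#6 (0,1) C  (was 7)
#7 (4,6) C  (was 8)
#8 (3,3) E
#9 (3,3) H  (was 3)
#10 (0,1) H  (was 1)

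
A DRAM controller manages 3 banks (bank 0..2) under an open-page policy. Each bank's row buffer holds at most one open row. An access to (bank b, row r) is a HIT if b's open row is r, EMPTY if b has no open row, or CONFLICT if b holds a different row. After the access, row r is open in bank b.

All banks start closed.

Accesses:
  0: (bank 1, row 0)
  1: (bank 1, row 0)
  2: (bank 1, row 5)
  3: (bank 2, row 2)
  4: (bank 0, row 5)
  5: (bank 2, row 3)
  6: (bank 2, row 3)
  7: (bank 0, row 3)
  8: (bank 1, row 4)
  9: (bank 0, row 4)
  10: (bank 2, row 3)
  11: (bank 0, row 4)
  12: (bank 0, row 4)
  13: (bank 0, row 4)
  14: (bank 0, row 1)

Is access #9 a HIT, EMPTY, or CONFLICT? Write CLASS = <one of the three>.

CLASS = CONFLICT

  [0] b1 r0: no row ⇒ E
  [1] b1 r0: had r0 ⇒ H
  [2] b1 r5: had r0 ⇒ C
  [3] b2 r2: no row ⇒ E
  [4] b0 r5: no row ⇒ E
  [5] b2 r3: had r2 ⇒ C
  [6] b2 r3: had r3 ⇒ H
  [7] b0 r3: had r5 ⇒ C
  [8] b1 r4: had r5 ⇒ C
  [9] b0 r4: had r3 ⇒ C
  [10] b2 r3: had r3 ⇒ H
  [11] b0 r4: had r4 ⇒ H
  [12] b0 r4: had r4 ⇒ H
  [13] b0 r4: had r4 ⇒ H
  [14] b0 r1: had r4 ⇒ C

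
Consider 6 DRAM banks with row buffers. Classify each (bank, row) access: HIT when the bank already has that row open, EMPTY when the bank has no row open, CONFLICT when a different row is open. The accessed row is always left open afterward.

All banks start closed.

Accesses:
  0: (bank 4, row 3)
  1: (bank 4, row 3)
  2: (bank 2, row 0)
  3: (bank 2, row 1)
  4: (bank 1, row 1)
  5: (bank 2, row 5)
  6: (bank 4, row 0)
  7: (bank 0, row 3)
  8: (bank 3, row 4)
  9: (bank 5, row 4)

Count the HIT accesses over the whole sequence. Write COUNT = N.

COUNT = 1

0: bank 4 row 3 — prev None → EMPTY
1: bank 4 row 3 — prev 3 → HIT
2: bank 2 row 0 — prev None → EMPTY
3: bank 2 row 1 — prev 0 → CONFLICT
4: bank 1 row 1 — prev None → EMPTY
5: bank 2 row 5 — prev 1 → CONFLICT
6: bank 4 row 0 — prev 3 → CONFLICT
7: bank 0 row 3 — prev None → EMPTY
8: bank 3 row 4 — prev None → EMPTY
9: bank 5 row 4 — prev None → EMPTY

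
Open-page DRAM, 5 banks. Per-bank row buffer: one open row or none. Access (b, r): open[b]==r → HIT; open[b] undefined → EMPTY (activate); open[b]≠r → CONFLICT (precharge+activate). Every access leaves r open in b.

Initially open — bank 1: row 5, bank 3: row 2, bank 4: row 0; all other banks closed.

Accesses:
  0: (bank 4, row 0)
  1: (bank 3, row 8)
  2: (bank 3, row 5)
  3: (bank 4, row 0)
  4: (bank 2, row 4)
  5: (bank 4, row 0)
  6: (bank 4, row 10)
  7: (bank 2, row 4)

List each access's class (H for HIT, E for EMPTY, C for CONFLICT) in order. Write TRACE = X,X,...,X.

0: bank 4 row 0 — prev 0 → HIT
1: bank 3 row 8 — prev 2 → CONFLICT
2: bank 3 row 5 — prev 8 → CONFLICT
3: bank 4 row 0 — prev 0 → HIT
4: bank 2 row 4 — prev None → EMPTY
5: bank 4 row 0 — prev 0 → HIT
6: bank 4 row 10 — prev 0 → CONFLICT
7: bank 2 row 4 — prev 4 → HIT

TRACE = H,C,C,H,E,H,C,H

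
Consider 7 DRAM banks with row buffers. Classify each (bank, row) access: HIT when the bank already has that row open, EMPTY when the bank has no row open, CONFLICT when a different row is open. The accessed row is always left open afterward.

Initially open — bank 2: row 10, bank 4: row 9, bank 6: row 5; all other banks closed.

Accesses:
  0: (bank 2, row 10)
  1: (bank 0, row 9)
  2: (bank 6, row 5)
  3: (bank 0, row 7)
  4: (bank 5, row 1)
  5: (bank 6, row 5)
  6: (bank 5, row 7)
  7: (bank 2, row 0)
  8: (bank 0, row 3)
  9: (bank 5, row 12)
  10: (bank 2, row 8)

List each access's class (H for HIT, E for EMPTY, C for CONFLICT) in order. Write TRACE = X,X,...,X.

TRACE = H,E,H,C,E,H,C,C,C,C,C

0: bank 2 row 10 — prev 10 → HIT
1: bank 0 row 9 — prev None → EMPTY
2: bank 6 row 5 — prev 5 → HIT
3: bank 0 row 7 — prev 9 → CONFLICT
4: bank 5 row 1 — prev None → EMPTY
5: bank 6 row 5 — prev 5 → HIT
6: bank 5 row 7 — prev 1 → CONFLICT
7: bank 2 row 0 — prev 10 → CONFLICT
8: bank 0 row 3 — prev 7 → CONFLICT
9: bank 5 row 12 — prev 7 → CONFLICT
10: bank 2 row 8 — prev 0 → CONFLICT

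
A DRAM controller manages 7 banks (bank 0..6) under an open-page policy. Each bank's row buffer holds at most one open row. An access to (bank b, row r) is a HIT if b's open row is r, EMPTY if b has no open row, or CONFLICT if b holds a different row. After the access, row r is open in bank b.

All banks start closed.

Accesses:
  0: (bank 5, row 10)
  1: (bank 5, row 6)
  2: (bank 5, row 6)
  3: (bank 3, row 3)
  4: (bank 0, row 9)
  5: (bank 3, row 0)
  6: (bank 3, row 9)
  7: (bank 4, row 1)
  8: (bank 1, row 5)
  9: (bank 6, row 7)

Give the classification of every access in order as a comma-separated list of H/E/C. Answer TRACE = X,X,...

step 0: bank5 None->10 [EMPTY]
step 1: bank5 10->6 [CONFLICT]
step 2: bank5 6->6 [HIT]
step 3: bank3 None->3 [EMPTY]
step 4: bank0 None->9 [EMPTY]
step 5: bank3 3->0 [CONFLICT]
step 6: bank3 0->9 [CONFLICT]
step 7: bank4 None->1 [EMPTY]
step 8: bank1 None->5 [EMPTY]
step 9: bank6 None->7 [EMPTY]

TRACE = E,C,H,E,E,C,C,E,E,E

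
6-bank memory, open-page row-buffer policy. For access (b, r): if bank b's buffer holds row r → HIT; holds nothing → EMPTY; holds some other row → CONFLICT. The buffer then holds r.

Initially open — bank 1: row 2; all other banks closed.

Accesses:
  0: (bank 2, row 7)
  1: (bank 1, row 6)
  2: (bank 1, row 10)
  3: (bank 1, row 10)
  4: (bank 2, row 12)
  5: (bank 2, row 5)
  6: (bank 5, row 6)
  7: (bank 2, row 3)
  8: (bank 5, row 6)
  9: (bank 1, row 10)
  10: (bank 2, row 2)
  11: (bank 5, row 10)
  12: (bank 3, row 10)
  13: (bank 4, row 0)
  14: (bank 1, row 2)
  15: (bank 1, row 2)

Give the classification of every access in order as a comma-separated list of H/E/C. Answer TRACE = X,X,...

TRACE = E,C,C,H,C,C,E,C,H,H,C,C,E,E,C,H

step 0: bank2 None->7 [EMPTY]
step 1: bank1 2->6 [CONFLICT]
step 2: bank1 6->10 [CONFLICT]
step 3: bank1 10->10 [HIT]
step 4: bank2 7->12 [CONFLICT]
step 5: bank2 12->5 [CONFLICT]
step 6: bank5 None->6 [EMPTY]
step 7: bank2 5->3 [CONFLICT]
step 8: bank5 6->6 [HIT]
step 9: bank1 10->10 [HIT]
step 10: bank2 3->2 [CONFLICT]
step 11: bank5 6->10 [CONFLICT]
step 12: bank3 None->10 [EMPTY]
step 13: bank4 None->0 [EMPTY]
step 14: bank1 10->2 [CONFLICT]
step 15: bank1 2->2 [HIT]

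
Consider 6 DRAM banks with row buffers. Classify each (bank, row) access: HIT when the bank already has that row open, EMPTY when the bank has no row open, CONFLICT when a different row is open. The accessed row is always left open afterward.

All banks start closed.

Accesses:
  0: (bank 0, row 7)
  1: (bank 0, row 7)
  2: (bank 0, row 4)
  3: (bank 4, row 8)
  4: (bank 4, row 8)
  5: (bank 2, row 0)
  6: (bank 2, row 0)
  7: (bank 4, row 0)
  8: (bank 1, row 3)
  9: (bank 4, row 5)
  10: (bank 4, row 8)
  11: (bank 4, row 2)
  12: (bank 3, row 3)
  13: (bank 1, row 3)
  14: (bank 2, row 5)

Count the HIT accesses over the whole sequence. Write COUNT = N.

0: bank 0 row 7 — prev None → EMPTY
1: bank 0 row 7 — prev 7 → HIT
2: bank 0 row 4 — prev 7 → CONFLICT
3: bank 4 row 8 — prev None → EMPTY
4: bank 4 row 8 — prev 8 → HIT
5: bank 2 row 0 — prev None → EMPTY
6: bank 2 row 0 — prev 0 → HIT
7: bank 4 row 0 — prev 8 → CONFLICT
8: bank 1 row 3 — prev None → EMPTY
9: bank 4 row 5 — prev 0 → CONFLICT
10: bank 4 row 8 — prev 5 → CONFLICT
11: bank 4 row 2 — prev 8 → CONFLICT
12: bank 3 row 3 — prev None → EMPTY
13: bank 1 row 3 — prev 3 → HIT
14: bank 2 row 5 — prev 0 → CONFLICT

COUNT = 4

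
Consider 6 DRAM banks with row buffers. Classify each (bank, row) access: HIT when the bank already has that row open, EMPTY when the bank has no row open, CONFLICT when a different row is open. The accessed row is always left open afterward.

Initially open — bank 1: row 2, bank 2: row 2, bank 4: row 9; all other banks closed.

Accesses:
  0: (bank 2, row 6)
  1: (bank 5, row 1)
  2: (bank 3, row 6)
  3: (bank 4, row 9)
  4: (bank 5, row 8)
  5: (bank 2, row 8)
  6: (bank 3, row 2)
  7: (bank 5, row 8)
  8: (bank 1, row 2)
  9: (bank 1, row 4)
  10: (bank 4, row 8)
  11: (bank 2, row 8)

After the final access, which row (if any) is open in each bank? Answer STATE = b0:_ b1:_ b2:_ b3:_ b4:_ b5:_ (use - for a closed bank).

STATE = b0:- b1:4 b2:8 b3:2 b4:8 b5:8

  [0] b2 r6: had r2 ⇒ C
  [1] b5 r1: no row ⇒ E
  [2] b3 r6: no row ⇒ E
  [3] b4 r9: had r9 ⇒ H
  [4] b5 r8: had r1 ⇒ C
  [5] b2 r8: had r6 ⇒ C
  [6] b3 r2: had r6 ⇒ C
  [7] b5 r8: had r8 ⇒ H
  [8] b1 r2: had r2 ⇒ H
  [9] b1 r4: had r2 ⇒ C
  [10] b4 r8: had r9 ⇒ C
  [11] b2 r8: had r8 ⇒ H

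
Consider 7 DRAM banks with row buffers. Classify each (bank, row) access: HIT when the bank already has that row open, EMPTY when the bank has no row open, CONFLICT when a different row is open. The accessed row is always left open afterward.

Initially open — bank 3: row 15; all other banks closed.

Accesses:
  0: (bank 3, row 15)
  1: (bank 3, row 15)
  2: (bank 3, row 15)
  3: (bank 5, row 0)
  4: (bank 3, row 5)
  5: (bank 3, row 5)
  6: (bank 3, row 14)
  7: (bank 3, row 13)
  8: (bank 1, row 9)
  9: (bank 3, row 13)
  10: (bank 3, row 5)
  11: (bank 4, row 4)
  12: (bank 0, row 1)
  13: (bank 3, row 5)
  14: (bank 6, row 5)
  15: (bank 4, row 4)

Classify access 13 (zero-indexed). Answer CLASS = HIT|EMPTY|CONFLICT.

#0 (3,15) H  (was 15)
#1 (3,15) H  (was 15)
#2 (3,15) H  (was 15)
#3 (5,0) E
#4 (3,5) C  (was 15)
#5 (3,5) H  (was 5)
#6 (3,14) C  (was 5)
#7 (3,13) C  (was 14)
#8 (1,9) E
#9 (3,13) H  (was 13)
#10 (3,5) C  (was 13)
#11 (4,4) E
#12 (0,1) E
#13 (3,5) H  (was 5)
#14 (6,5) E
#15 (4,4) H  (was 4)

CLASS = HIT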